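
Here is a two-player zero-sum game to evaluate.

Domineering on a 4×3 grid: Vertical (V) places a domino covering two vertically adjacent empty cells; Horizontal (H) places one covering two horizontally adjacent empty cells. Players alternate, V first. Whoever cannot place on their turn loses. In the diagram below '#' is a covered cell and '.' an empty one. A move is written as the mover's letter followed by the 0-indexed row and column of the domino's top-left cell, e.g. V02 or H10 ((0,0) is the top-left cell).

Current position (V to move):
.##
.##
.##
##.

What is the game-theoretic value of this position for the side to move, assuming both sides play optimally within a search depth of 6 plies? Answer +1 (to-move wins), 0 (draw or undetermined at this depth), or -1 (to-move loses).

value(.##/.##/.##/##., V) = +1

ply 1, V at .##/.##/.##/##. | V00=+1→###/###/.##/##.*; V10=+1→.##/###/###/##.
ply 2: ###/###/.##/##. is terminal -1 (H); from .##/.##/.##/##. depth 6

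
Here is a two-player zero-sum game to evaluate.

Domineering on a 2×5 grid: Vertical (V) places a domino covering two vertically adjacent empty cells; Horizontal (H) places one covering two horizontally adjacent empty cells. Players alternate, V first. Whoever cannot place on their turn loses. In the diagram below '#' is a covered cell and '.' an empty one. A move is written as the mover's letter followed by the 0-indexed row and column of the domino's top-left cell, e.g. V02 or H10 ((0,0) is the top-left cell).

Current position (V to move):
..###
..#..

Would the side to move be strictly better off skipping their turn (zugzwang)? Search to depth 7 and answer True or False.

zugzwang(..###/..#.., V) = False

[..###/..#..] V move#1: V00:+1/#.###/#.#..*, V01:+1/.####/.##..
[#.###/#.#..] H move#2: H13:-1/#.###/#.###*
[#.###/#.###] V move#3: V01:+1/#####/#####*
[#####/#####] end (terminal -1, H#4); searched ..###/..#.. to 7
suppose V passes — search the same position with H to move:
pass> [..###/..#..] H move#1: H00:+1/#####/..#..*, H10:+1/..###/###.., H13:-1/..###/..###
pass> [#####/..#..] end (terminal -1, V#2); searched ..###/..#.. to 7
for V: play +1, pass -1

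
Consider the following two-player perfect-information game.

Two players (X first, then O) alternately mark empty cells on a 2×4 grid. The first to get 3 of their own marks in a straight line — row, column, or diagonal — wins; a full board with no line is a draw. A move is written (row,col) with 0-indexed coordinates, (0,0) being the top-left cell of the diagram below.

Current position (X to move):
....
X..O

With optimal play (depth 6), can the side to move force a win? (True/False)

X winning at [..../X..O]: False

ply 1, X at ..../X..O | (0,0)=+0→X.../X..O*; (0,1)=+0→.X../X..O; (0,2)=+0→..X./X..O; (0,3)=+0→...X/X..O; (1,1)=+0→..../XX.O; (1,2)=+0→..../X.XO
ply 2, O at X.../X..O | (0,1)=+0→XO../X..O*; (0,2)=+0→X.O./X..O; (0,3)=+0→X..O/X..O; (1,1)=+0→X.../XO.O; (1,2)=+0→X.../X.OO
ply 3, X at XO../X..O | (0,2)=+0→XOX./X..O*; (0,3)=+0→XO.X/X..O; (1,1)=+0→XO../XX.O; (1,2)=+0→XO../X.XO
ply 4, O at XOX./X..O | (0,3)=+0→XOXO/X..O*; (1,1)=+0→XOX./XO.O; (1,2)=+0→XOX./X.OO
ply 5, X at XOXO/X..O | (1,1)=+0→XOXO/XX.O*; (1,2)=+0→XOXO/X.XO
ply 6, O at XOXO/XX.O | (1,2)=+0→XOXO/XXOO*
ply 7: XOXO/XXOO is terminal +0 (X); from ..../X..O depth 6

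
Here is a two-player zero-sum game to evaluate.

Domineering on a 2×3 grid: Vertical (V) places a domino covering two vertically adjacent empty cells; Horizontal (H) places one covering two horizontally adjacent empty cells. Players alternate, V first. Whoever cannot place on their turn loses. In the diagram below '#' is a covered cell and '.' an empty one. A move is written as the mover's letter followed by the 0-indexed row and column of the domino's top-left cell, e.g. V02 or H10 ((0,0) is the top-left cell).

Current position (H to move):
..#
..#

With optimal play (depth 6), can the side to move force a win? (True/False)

H winning at [..#/..#]: True

[..#/..#] H move#1: H00:+1/###/..#*, H10:+1/..#/###
[###/..#] end (terminal -1, V#2); searched ..#/..# to 6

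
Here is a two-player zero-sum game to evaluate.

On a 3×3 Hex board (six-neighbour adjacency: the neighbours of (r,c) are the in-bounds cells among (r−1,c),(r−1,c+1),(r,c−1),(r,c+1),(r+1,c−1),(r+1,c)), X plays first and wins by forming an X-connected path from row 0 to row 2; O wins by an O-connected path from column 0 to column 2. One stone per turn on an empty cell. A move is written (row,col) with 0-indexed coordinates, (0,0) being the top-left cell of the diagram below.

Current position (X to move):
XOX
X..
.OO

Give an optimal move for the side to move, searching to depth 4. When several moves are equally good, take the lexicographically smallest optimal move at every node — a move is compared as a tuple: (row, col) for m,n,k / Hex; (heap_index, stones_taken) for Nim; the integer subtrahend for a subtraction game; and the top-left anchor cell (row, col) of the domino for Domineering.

X's best at [XOX/X../.OO]: (2,0)

p1 X@[XOX/X../.OO]: (1,1)[XOX/XX./.OO]-1 (1,2)[XOX/X.X/.OO]-1 (2,0)[XOX/X../XOO]+1*
p2 O@[XOX/X../XOO] terminal -1; root [XOX/X../.OO] d4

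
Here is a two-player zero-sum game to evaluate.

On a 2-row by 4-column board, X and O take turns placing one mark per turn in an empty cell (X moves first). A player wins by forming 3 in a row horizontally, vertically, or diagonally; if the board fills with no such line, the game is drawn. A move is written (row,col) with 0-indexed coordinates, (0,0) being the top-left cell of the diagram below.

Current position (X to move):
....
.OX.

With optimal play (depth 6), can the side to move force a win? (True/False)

X winning at [..../.OX.]: False

p1 X@[..../.OX.]: (0,0)[X.../.OX.]+0* (0,1)[.X../.OX.]+0 (0,2)[..X./.OX.]+0 (0,3)[...X/.OX.]+0 (1,0)[..../XOX.]+0 (1,3)[..../.OXX]+0
p2 O@[X.../.OX.]: (0,1)[XO../.OX.]+0* (0,2)[X.O./.OX.]+0 (0,3)[X..O/.OX.]+0 (1,0)[X.../OOX.]+0 (1,3)[X.../.OXO]+0
p3 X@[XO../.OX.]: (0,2)[XOX./.OX.]+0* (0,3)[XO.X/.OX.]+0 (1,0)[XO../XOX.]+0 (1,3)[XO../.OXX]+0
p4 O@[XOX./.OX.]: (0,3)[XOXO/.OX.]+0* (1,0)[XOX./OOX.]+0 (1,3)[XOX./.OXO]+0
p5 X@[XOXO/.OX.]: (1,0)[XOXO/XOX.]+0* (1,3)[XOXO/.OXX]+0
p6 O@[XOXO/XOX.]: (1,3)[XOXO/XOXO]+0*
p7 X@[XOXO/XOXO] terminal +0; root [..../.OX.] d6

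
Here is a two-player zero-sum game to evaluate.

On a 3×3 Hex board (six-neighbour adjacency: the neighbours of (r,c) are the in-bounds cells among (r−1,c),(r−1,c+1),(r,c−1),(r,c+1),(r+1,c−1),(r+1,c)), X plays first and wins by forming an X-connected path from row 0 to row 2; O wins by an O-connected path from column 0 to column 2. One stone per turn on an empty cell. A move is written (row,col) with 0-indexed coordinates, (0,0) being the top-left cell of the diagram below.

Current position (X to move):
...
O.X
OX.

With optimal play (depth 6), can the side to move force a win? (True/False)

ply 1, X at .../O.X/OX. | (0,0)=-1→X../O.X/OX.; (0,1)=+1→.X./O.X/OX.*; (0,2)=+1→..X/O.X/OX.; (1,1)=+1→.../OXX/OX.; (2,2)=-1→.../O.X/OXX
ply 2, O at .X./O.X/OX. | (0,0)=-1→OX./O.X/OX.*; (0,2)=-1→.XO/O.X/OX.; (1,1)=-1→.X./OOX/OX.; (2,2)=-1→.X./O.X/OXO
ply 3, X at OX./O.X/OX. | (0,2)=+1→OXX/O.X/OX.*; (1,1)=+1→OX./OXX/OX.; (2,2)=+1→OX./O.X/OXX
ply 4: OXX/O.X/OX. is terminal -1 (O); from .../O.X/OX. depth 6

X winning at [.../O.X/OX.]: True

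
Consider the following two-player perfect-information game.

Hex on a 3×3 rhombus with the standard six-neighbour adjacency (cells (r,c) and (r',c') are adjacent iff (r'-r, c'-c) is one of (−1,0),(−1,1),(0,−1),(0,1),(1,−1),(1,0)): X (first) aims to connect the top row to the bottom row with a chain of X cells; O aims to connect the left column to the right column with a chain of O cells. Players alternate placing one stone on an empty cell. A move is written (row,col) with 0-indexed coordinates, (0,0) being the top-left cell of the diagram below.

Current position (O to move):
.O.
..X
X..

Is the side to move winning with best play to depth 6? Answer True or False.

ply 1, O at .O./..X/X.. | (0,0)=-1→OO./..X/X..; (0,2)=+1→.OO/..X/X..*; (1,0)=-1→.O./O.X/X..; (1,1)=-1→.O./.OX/X..; (2,1)=-1→.O./..X/XO.; (2,2)=-1→.O./..X/X.O
ply 2, X at .OO/..X/X.. | (0,0)=-1→XOO/..X/X..*; (1,0)=-1→.OO/X.X/X..; (1,1)=-1→.OO/.XX/X..; (2,1)=-1→.OO/..X/XX.; (2,2)=-1→.OO/..X/X.X
ply 3, O at XOO/..X/X.. | (1,0)=+1→XOO/O.X/X..*; (1,1)=-1→XOO/.OX/X..; (2,1)=-1→XOO/..X/XO.; (2,2)=-1→XOO/..X/X.O
ply 4: XOO/O.X/X.. is terminal -1 (X); from .O./..X/X.. depth 6

O winning at [.O./..X/X..]: True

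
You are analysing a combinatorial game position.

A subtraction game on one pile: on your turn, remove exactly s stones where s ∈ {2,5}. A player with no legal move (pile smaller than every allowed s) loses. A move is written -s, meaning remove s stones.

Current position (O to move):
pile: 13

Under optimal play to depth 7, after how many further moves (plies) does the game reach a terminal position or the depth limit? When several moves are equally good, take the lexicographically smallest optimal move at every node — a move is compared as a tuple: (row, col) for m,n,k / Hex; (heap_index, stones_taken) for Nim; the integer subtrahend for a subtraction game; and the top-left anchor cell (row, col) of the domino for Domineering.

[13] O move#1: -2:+1/11*, -5:+1/8
[11] X move#2: -2:-1/9*, -5:-1/6
[9] O move#3: -2:+1/7*, -5:+1/4
[7] X move#4: -2:-1/5*, -5:-1/2
[5] O move#5: -2:-1/3, -5:+1/0*
[0] end (terminal -1, X#6); searched 13 to 7

PV length from [13]: 5 plies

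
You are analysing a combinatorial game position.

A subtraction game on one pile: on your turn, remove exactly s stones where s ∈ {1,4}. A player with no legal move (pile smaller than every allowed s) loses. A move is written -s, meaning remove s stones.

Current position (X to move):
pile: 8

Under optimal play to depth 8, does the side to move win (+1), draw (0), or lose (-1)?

[8] X move#1: -1:+1/7*, -4:-1/4
[7] O move#2: -1:-1/6*, -4:-1/3
[6] X move#3: -1:+1/5*, -4:+1/2
[5] O move#4: -1:-1/4*, -4:-1/1
[4] X move#5: -1:-1/3, -4:+1/0*
[0] end (terminal -1, O#6); searched 8 to 8

value(8, X) = +1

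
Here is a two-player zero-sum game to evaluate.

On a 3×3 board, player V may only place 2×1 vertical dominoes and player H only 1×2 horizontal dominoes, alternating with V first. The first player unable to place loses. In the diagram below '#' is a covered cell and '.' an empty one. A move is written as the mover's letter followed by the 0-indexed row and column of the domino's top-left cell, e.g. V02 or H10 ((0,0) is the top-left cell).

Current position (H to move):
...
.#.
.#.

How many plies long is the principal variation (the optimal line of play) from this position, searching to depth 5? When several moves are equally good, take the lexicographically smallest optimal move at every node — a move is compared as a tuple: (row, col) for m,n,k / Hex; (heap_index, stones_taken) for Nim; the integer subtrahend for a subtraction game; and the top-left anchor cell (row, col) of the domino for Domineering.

[.../.#./.#.] H move#1: H00:-1/##./.#./.#.*, H01:-1/.##/.#./.#.
[##./.#./.#.] V move#2: V02:+1/###/.##/.#.*, V10:+1/##./##./##., V12:+1/##./.##/.##
[###/.##/.#.] end (terminal -1, H#3); searched .../.#./.#. to 5

PV length from [.../.#./.#.]: 2 plies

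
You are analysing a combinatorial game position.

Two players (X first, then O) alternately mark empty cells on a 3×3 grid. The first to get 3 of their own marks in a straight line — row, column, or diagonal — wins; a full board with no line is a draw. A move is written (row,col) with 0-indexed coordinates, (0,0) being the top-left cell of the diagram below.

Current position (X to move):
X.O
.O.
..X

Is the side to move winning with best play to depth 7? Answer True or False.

X winning at [X.O/.O./..X]: True

ply 1, X at X.O/.O./..X | (0,1)=-1→XXO/.O./..X; (1,0)=-1→X.O/XO./..X; (1,2)=-1→X.O/.OX/..X; (2,0)=+1→X.O/.O./X.X*; (2,1)=-1→X.O/.O./.XX
ply 2, O at X.O/.O./X.X | (0,1)=-1→XOO/.O./X.X*; (1,0)=-1→X.O/OO./X.X; (1,2)=-1→X.O/.OO/X.X; (2,1)=-1→X.O/.O./XOX
ply 3, X at XOO/.O./X.X | (1,0)=+1→XOO/XO./X.X*; (1,2)=-1→XOO/.OX/X.X; (2,1)=+1→XOO/.O./XXX
ply 4: XOO/XO./X.X is terminal -1 (O); from X.O/.O./..X depth 7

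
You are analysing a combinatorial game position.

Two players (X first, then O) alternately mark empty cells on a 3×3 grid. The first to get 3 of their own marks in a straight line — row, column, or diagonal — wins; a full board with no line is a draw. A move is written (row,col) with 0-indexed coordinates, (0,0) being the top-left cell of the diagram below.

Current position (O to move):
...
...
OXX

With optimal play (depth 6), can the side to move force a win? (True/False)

O winning at [.../.../OXX]: True

ply 1, O at .../.../OXX | (0,0)=+1→O../.../OXX*; (0,1)=+0→.O./.../OXX; (0,2)=-1→..O/.../OXX; (1,0)=+1→.../O../OXX; (1,1)=+0→.../.O./OXX; (1,2)=-1→.../..O/OXX
ply 2, X at O../.../OXX | (0,1)=-1→OX./.../OXX*; (0,2)=-1→O.X/.../OXX; (1,0)=-1→O../X../OXX; (1,1)=-1→O../.X./OXX; (1,2)=-1→O../..X/OXX
ply 3, O at OX./.../OXX | (0,2)=-1→OXO/.../OXX; (1,0)=+1→OX./O../OXX*; (1,1)=+1→OX./.O./OXX; (1,2)=-1→OX./..O/OXX
ply 4: OX./O../OXX is terminal -1 (X); from .../.../OXX depth 6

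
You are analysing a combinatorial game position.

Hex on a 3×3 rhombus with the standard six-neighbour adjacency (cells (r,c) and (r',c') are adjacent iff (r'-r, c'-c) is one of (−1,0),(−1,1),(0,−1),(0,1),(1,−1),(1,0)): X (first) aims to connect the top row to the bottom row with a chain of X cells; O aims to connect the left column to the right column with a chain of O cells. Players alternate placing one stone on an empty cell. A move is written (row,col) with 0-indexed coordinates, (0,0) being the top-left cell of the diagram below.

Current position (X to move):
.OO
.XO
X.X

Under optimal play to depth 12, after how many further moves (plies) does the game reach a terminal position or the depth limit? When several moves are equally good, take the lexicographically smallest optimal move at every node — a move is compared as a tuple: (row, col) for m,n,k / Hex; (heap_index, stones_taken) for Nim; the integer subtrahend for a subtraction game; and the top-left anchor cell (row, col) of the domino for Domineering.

p1 X@[.OO/.XO/X.X]: (0,0)[XOO/.XO/X.X]-1* (1,0)[.OO/XXO/X.X]-1 (2,1)[.OO/.XO/XXX]-1
p2 O@[XOO/.XO/X.X]: (1,0)[XOO/OXO/X.X]+1* (2,1)[XOO/.XO/XOX]-1
p3 X@[XOO/OXO/X.X] terminal -1; root [.OO/.XO/X.X] d12

PV length from [.OO/.XO/X.X]: 2 plies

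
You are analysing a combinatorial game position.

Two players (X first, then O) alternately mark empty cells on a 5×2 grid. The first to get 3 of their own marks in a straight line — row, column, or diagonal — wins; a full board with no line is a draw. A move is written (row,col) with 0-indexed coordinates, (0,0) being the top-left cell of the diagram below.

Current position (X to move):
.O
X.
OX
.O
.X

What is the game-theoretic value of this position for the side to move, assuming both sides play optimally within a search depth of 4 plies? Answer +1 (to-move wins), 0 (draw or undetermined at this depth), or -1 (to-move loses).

[.O/X./OX/.O/.X] X move#1: (0,0):+0/XO/X./OX/.O/.X*, (1,1):+0/.O/XX/OX/.O/.X, (3,0):+0/.O/X./OX/XO/.X, (4,0):+0/.O/X./OX/.O/XX
[XO/X./OX/.O/.X] O move#2: (1,1):+0/XO/XO/OX/.O/.X*, (3,0):+0/XO/X./OX/OO/.X, (4,0):+0/XO/X./OX/.O/OX
[XO/XO/OX/.O/.X] X move#3: (3,0):+0/XO/XO/OX/XO/.X*, (4,0):+0/XO/XO/OX/.O/XX
[XO/XO/OX/XO/.X] O move#4: (4,0):+0/XO/XO/OX/XO/OX*
[XO/XO/OX/XO/OX] end (terminal +0, X#5); searched .O/X./OX/.O/.X to 4

value(.O/X./OX/.O/.X, X) = 0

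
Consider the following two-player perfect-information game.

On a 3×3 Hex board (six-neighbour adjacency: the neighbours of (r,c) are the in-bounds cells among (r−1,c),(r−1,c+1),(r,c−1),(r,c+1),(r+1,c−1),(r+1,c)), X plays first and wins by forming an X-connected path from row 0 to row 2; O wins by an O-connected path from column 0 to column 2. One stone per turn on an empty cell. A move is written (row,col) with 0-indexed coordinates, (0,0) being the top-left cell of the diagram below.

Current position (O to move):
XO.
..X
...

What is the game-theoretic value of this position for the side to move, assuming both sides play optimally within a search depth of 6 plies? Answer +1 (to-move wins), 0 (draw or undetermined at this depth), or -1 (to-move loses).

value(XO./..X/..., O) = -1

[XO./..X/...] O move#1: (0,2):-1/XOO/..X/...*, (1,0):-1/XO./O.X/..., (1,1):-1/XO./.OX/..., (2,0):-1/XO./..X/O.., (2,1):-1/XO./..X/.O., (2,2):-1/XO./..X/..O
[XOO/..X/...] X move#2: (1,0):+1/XOO/X.X/...*, (1,1):-1/XOO/.XX/..., (2,0):-1/XOO/..X/X.., (2,1):-1/XOO/..X/.X., (2,2):-1/XOO/..X/..X
[XOO/X.X/...] O move#3: (1,1):-1/XOO/XOX/...*, (2,0):-1/XOO/X.X/O.., (2,1):-1/XOO/X.X/.O., (2,2):-1/XOO/X.X/..O
[XOO/XOX/...] X move#4: (2,0):+1/XOO/XOX/X..*, (2,1):-1/XOO/XOX/.X., (2,2):-1/XOO/XOX/..X
[XOO/XOX/X..] end (terminal -1, O#5); searched XO./..X/... to 6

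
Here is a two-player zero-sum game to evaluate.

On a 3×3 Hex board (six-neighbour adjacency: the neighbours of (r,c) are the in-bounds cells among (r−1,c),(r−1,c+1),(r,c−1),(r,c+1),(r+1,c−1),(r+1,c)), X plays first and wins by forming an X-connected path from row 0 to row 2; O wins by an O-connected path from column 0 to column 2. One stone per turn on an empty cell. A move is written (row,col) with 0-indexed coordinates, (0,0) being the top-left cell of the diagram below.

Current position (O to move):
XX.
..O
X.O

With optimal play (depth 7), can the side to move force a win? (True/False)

ply 1, O at XX./..O/X.O | (0,2)=-1→XXO/..O/X.O*; (1,0)=-1→XX./O.O/X.O; (1,1)=-1→XX./.OO/X.O; (2,1)=-1→XX./..O/XOO
ply 2, X at XXO/..O/X.O | (1,0)=+1→XXO/X.O/X.O*; (1,1)=+1→XXO/.XO/X.O; (2,1)=+1→XXO/..O/XXO
ply 3: XXO/X.O/X.O is terminal -1 (O); from XX./..O/X.O depth 7

O winning at [XX./..O/X.O]: False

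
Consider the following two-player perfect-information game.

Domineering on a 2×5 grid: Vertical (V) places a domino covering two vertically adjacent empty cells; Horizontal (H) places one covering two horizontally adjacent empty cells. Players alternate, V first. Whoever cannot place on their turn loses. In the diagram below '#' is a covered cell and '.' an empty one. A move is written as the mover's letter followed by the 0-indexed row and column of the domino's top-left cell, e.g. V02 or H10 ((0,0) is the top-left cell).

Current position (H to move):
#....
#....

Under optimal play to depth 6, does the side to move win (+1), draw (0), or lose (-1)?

value(#..../#...., H) = +1

p1 H@[#..../#....]: H01[###../#....]-1 H02[#.##./#....]+1* H03[#..##/#....]-1 H11[#..../###..]-1 H12[#..../#.##.]+1 H13[#..../#..##]-1
p2 V@[#.##./#....]: V01[####./##...]-1* V04[#.###/#...#]-1
p3 H@[####./##...]: H12[####./####.]-1 H13[####./##.##]+1*
p4 V@[####./##.##] terminal -1; root [#..../#....] d6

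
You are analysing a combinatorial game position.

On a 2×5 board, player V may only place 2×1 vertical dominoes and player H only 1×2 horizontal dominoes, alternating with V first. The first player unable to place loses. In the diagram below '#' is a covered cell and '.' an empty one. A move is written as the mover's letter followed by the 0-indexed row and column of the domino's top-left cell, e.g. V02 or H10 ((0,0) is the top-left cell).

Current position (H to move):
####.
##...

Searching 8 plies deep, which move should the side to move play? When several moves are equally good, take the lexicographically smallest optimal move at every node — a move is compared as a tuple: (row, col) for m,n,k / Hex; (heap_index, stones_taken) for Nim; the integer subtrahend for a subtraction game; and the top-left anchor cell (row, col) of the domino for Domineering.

H's best at [####./##...]: H13

ply 1, H at ####./##... | H12=-1→####./####.; H13=+1→####./##.##*
ply 2: ####./##.## is terminal -1 (V); from ####./##... depth 8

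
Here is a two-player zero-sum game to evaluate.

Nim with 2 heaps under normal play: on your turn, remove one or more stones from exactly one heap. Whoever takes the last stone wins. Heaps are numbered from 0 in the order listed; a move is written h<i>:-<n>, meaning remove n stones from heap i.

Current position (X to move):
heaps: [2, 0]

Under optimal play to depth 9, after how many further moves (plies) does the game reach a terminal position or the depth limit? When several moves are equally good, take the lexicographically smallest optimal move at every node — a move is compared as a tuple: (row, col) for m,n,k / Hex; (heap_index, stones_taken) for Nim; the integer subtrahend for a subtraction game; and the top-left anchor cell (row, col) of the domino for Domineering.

ply 1, X at (2,0) | h0:-1=-1→(1,0); h0:-2=+1→(0,0)*
ply 2: (0,0) is terminal -1 (O); from (2,0) depth 9

PV length from [(2,0)]: 1 ply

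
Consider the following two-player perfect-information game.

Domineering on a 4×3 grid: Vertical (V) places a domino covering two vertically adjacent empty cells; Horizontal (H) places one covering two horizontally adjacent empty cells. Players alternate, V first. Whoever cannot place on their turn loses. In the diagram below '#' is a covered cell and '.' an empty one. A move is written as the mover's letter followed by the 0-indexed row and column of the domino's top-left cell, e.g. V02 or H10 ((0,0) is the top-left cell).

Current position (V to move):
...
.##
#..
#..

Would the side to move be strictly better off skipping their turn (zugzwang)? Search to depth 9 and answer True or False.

ply 1, V at .../.##/#../#.. | V00=-1→#../###/#../#..; V21=+1→.../.##/##./##.*; V22=+1→.../.##/#.#/#.#
ply 2, H at .../.##/##./##. | H00=-1→##./.##/##./##.*; H01=-1→.##/.##/##./##.
ply 3, V at ##./.##/##./##. | V22=+1→##./.##/###/###*
ply 4: ##./.##/###/### is terminal -1 (H); from .../.##/#../#.. depth 9
suppose V passes — search the same position with H to move:
pass> ply 1, H at .../.##/#../#.. | H00=-1→##./.##/#../#..; H01=-1→.##/.##/#../#..; H21=+1→.../.##/###/#..*; H31=+1→.../.##/#../###
pass> ply 2, V at .../.##/###/#.. | V00=-1→#../###/###/#..*
pass> ply 3, H at #../###/###/#.. | H01=+1→###/###/###/#..*; H31=+1→#../###/###/###
pass> ply 4: ###/###/###/#.. is terminal -1 (V); from .../.##/#../#.. depth 9
for V: play +1, pass -1

zugzwang(.../.##/#../#.., V) = False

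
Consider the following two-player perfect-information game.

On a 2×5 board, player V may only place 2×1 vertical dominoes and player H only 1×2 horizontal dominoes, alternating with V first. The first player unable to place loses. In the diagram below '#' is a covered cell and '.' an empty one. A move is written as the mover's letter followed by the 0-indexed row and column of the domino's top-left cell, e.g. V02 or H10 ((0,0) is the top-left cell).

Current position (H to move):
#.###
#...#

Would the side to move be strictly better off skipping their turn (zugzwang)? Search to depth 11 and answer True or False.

[#.###/#...#] H move#1: H11:+1/#.###/###.#*, H12:-1/#.###/#.###
[#.###/###.#] end (terminal -1, V#2); searched #.###/#...# to 11
suppose H passes — search the same position with V to move:
pass> [#.###/#...#] V move#1: V01:-1/#####/##..#*
pass> [#####/##..#] H move#2: H12:+1/#####/#####*
pass> [#####/#####] end (terminal -1, V#3); searched #.###/#...# to 11
for H: play +1, pass +1

zugzwang(#.###/#...#, H) = False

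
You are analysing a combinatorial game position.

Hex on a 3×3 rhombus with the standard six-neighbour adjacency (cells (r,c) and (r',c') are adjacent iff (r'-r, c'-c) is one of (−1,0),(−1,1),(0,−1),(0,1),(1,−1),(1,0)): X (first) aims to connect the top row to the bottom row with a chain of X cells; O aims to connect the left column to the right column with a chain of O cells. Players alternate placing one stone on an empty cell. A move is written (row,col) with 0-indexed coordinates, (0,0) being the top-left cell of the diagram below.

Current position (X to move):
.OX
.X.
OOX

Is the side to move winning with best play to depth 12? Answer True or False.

[.OX/.X./OOX] X move#1: (0,0):-1/XOX/.X./OOX, (1,0):-1/.OX/XX./OOX, (1,2):+1/.OX/.XX/OOX*
[.OX/.XX/OOX] end (terminal -1, O#2); searched .OX/.X./OOX to 12

X winning at [.OX/.X./OOX]: True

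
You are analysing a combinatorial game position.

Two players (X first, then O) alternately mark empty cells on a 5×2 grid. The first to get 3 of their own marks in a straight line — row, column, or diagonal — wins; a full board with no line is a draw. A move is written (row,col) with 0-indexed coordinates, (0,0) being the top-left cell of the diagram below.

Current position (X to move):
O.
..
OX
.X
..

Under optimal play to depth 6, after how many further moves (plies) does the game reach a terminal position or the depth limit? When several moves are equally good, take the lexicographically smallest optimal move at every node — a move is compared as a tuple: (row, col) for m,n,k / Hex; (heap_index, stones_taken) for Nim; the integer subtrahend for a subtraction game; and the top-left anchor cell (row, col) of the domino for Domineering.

PV length from [O./../OX/.X/..]: 3 plies

p1 X@[O./../OX/.X/..]: (0,1)[OX/../OX/.X/..]-1 (1,0)[O./X./OX/.X/..]+1* (1,1)[O./.X/OX/.X/..]+1 (3,0)[O./../OX/XX/..]-1 (4,0)[O./../OX/.X/X.]-1 (4,1)[O./../OX/.X/.X]+1
p2 O@[O./X./OX/.X/..]: (0,1)[OO/X./OX/.X/..]-1* (1,1)[O./XO/OX/.X/..]-1 (3,0)[O./X./OX/OX/..]-1 (4,0)[O./X./OX/.X/O.]-1 (4,1)[O./X./OX/.X/.O]-1
p3 X@[OO/X./OX/.X/..]: (1,1)[OO/XX/OX/.X/..]+1* (3,0)[OO/X./OX/XX/..]+1 (4,0)[OO/X./OX/.X/X.]+1 (4,1)[OO/X./OX/.X/.X]+1
p4 O@[OO/XX/OX/.X/..] terminal -1; root [O./../OX/.X/..] d6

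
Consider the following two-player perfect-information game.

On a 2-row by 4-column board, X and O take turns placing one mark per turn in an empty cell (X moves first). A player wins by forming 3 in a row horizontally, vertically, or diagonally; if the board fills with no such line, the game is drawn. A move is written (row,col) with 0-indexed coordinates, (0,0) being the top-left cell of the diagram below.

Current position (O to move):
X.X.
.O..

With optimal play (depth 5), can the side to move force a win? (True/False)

O winning at [X.X./.O..]: False

p1 O@[X.X./.O..]: (0,1)[XOX./.O..]+0* (0,3)[X.XO/.O..]-1 (1,0)[X.X./OO..]-1 (1,2)[X.X./.OO.]-1 (1,3)[X.X./.O.O]-1
p2 X@[XOX./.O..]: (0,3)[XOXX/.O..]-1 (1,0)[XOX./XO..]+0* (1,2)[XOX./.OX.]+0 (1,3)[XOX./.O.X]+0
p3 O@[XOX./XO..]: (0,3)[XOXO/XO..]+0* (1,2)[XOX./XOO.]+0 (1,3)[XOX./XO.O]+0
p4 X@[XOXO/XO..]: (1,2)[XOXO/XOX.]+0* (1,3)[XOXO/XO.X]+0
p5 O@[XOXO/XOX.]: (1,3)[XOXO/XOXO]+0*
p6 X@[XOXO/XOXO] terminal +0; root [X.X./.O..] d5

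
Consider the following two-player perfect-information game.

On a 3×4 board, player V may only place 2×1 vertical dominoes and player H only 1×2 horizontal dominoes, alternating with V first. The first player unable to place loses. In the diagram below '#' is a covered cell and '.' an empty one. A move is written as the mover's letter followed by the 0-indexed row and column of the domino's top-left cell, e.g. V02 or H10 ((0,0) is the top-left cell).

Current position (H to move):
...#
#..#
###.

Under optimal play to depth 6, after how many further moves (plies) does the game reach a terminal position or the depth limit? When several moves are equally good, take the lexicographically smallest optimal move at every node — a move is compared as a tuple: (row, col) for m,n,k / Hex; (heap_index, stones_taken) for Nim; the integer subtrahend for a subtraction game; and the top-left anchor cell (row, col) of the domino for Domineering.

p1 H@[...#/#..#/###.]: H00[##.#/#..#/###.]-1 H01[.###/#..#/###.]+1* H11[...#/####/###.]+1
p2 V@[.###/#..#/###.] terminal -1; root [...#/#..#/###.] d6

PV length from [...#/#..#/###.]: 1 ply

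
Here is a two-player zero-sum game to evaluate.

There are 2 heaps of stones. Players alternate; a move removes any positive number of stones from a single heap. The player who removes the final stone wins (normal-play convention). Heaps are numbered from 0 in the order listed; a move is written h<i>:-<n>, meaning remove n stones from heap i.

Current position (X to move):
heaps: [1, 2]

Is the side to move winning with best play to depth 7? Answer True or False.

p1 X@[(1,2)]: h0:-1[(0,2)]-1 h1:-1[(1,1)]+1* h1:-2[(1,0)]-1
p2 O@[(1,1)]: h0:-1[(0,1)]-1* h1:-1[(1,0)]-1
p3 X@[(0,1)]: h1:-1[(0,0)]+1*
p4 O@[(0,0)] terminal -1; root [(1,2)] d7

X winning at [(1,2)]: True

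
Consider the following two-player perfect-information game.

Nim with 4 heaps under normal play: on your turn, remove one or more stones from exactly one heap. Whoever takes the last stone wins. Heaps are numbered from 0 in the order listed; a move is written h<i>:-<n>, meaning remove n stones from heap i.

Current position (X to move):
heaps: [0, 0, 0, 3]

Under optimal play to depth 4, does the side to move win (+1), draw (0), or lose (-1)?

value((0,0,0,3), X) = +1

p1 X@[(0,0,0,3)]: h3:-1[(0,0,0,2)]-1 h3:-2[(0,0,0,1)]-1 h3:-3[(0,0,0,0)]+1*
p2 O@[(0,0,0,0)] terminal -1; root [(0,0,0,3)] d4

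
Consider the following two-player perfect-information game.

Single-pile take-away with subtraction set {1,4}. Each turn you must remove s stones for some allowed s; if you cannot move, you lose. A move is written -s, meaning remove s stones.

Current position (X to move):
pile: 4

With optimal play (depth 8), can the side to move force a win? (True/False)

X winning at [4]: True

ply 1, X at 4 | -1=-1→3; -4=+1→0*
ply 2: 0 is terminal -1 (O); from 4 depth 8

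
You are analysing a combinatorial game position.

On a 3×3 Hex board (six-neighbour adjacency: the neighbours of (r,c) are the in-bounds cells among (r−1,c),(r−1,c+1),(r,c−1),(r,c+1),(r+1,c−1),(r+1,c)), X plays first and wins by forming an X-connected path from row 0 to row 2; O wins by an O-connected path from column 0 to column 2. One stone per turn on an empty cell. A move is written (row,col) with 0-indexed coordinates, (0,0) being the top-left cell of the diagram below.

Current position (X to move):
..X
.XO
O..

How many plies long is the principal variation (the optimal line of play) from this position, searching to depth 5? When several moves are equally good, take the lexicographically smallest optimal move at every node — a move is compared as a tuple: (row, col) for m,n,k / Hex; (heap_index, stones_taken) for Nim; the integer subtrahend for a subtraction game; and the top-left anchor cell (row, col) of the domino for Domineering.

PV length from [..X/.XO/O..]: 1 ply

p1 X@[..X/.XO/O..]: (0,0)[X.X/.XO/O..]-1 (0,1)[.XX/.XO/O..]-1 (1,0)[..X/XXO/O..]-1 (2,1)[..X/.XO/OX.]+1* (2,2)[..X/.XO/O.X]-1
p2 O@[..X/.XO/OX.] terminal -1; root [..X/.XO/O..] d5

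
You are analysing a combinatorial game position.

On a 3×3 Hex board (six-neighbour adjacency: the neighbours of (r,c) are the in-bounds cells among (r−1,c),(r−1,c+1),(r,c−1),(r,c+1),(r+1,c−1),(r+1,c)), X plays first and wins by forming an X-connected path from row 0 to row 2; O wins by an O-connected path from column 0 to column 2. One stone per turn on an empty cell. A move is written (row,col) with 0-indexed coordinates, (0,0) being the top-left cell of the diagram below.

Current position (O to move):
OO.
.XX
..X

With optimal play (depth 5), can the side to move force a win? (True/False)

[OO./.XX/..X] O move#1: (0,2):+1/OOO/.XX/..X*, (1,0):-1/OO./OXX/..X, (2,0):-1/OO./.XX/O.X, (2,1):-1/OO./.XX/.OX
[OOO/.XX/..X] end (terminal -1, X#2); searched OO./.XX/..X to 5

O winning at [OO./.XX/..X]: True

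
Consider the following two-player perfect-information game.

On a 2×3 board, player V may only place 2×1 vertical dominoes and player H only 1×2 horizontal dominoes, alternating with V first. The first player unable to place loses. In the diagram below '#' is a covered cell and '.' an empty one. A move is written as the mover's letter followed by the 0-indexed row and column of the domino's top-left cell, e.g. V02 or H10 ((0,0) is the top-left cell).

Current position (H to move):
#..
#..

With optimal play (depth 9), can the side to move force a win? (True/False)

H winning at [#../#..]: True

p1 H@[#../#..]: H01[###/#..]+1* H11[#../###]+1
p2 V@[###/#..] terminal -1; root [#../#..] d9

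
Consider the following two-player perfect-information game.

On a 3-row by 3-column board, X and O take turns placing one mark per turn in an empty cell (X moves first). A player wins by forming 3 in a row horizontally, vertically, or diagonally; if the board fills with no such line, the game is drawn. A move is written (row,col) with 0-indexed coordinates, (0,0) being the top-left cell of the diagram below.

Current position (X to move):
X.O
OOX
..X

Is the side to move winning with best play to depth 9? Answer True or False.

X winning at [X.O/OOX/..X]: False

[X.O/OOX/..X] X move#1: (0,1):-1/XXO/OOX/..X, (2,0):+0/X.O/OOX/X.X*, (2,1):-1/X.O/OOX/.XX
[X.O/OOX/X.X] O move#2: (0,1):-1/XOO/OOX/X.X, (2,1):+0/X.O/OOX/XOX*
[X.O/OOX/XOX] X move#3: (0,1):+0/XXO/OOX/XOX*
[XXO/OOX/XOX] end (terminal +0, O#4); searched X.O/OOX/..X to 9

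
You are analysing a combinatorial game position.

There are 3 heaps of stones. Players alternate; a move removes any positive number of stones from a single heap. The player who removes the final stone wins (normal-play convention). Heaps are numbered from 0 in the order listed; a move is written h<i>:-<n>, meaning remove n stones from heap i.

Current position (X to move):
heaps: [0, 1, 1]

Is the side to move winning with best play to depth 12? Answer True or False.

p1 X@[(0,1,1)]: h1:-1[(0,0,1)]-1* h2:-1[(0,1,0)]-1
p2 O@[(0,0,1)]: h2:-1[(0,0,0)]+1*
p3 X@[(0,0,0)] terminal -1; root [(0,1,1)] d12

X winning at [(0,1,1)]: False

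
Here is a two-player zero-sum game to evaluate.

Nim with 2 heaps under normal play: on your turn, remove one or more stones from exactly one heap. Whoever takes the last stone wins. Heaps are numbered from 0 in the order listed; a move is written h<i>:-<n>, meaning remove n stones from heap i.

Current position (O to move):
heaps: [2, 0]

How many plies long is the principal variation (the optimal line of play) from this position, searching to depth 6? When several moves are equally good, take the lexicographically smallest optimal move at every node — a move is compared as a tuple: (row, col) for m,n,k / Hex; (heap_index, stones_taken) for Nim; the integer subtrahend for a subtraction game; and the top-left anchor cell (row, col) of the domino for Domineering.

PV length from [(2,0)]: 1 ply

ply 1, O at (2,0) | h0:-1=-1→(1,0); h0:-2=+1→(0,0)*
ply 2: (0,0) is terminal -1 (X); from (2,0) depth 6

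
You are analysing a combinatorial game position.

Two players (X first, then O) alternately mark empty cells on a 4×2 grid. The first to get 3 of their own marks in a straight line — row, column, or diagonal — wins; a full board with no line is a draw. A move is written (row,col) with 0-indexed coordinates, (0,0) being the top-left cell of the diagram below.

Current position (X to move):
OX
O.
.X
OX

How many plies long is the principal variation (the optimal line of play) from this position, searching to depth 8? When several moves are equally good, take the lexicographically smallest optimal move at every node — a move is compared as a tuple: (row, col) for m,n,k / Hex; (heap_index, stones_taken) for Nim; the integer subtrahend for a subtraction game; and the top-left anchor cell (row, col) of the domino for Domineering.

PV length from [OX/O./.X/OX]: 1 ply

ply 1, X at OX/O./.X/OX | (1,1)=+1→OX/OX/.X/OX*; (2,0)=+0→OX/O./XX/OX
ply 2: OX/OX/.X/OX is terminal -1 (O); from OX/O./.X/OX depth 8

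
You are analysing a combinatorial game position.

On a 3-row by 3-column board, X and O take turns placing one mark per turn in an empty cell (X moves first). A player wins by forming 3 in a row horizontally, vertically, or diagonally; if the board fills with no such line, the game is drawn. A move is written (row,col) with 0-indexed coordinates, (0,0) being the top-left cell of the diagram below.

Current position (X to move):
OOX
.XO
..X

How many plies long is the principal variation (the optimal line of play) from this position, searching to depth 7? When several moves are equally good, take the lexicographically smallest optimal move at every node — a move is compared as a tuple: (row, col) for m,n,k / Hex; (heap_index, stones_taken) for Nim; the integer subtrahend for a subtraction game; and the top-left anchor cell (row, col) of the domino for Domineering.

p1 X@[OOX/.XO/..X]: (1,0)[OOX/XXO/..X]+0 (2,0)[OOX/.XO/X.X]+1* (2,1)[OOX/.XO/.XX]+0
p2 O@[OOX/.XO/X.X] terminal -1; root [OOX/.XO/..X] d7

PV length from [OOX/.XO/..X]: 1 ply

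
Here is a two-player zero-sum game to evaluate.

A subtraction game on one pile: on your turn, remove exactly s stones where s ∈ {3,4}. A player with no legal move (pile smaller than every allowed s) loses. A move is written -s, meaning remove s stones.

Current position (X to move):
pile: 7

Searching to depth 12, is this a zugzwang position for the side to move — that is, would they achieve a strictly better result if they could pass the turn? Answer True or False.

p1 X@[7]: -3[4]-1* -4[3]-1
p2 O@[4]: -3[1]+1* -4[0]+1
p3 X@[1] terminal -1; root [7] d12
suppose X passes — search the same position with O to move:
pass> p1 O@[7]: -3[4]-1* -4[3]-1
pass> p2 X@[4]: -3[1]+1* -4[0]+1
pass> p3 O@[1] terminal -1; root [7] d12
for X: play -1, pass +1

zugzwang(7, X) = True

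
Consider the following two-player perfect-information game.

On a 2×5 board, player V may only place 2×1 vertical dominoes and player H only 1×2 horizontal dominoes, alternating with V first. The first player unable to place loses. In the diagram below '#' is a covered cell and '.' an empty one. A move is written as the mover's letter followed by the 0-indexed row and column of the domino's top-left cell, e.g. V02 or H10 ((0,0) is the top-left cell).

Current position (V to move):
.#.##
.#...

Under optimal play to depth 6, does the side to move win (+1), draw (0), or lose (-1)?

p1 V@[.#.##/.#...]: V00[##.##/##...]-1 V02[.####/.##..]+1*
p2 H@[.####/.##..]: H13[.####/.####]-1*
p3 V@[.####/.####]: V00[#####/#####]+1*
p4 H@[#####/#####] terminal -1; root [.#.##/.#...] d6

value(.#.##/.#..., V) = +1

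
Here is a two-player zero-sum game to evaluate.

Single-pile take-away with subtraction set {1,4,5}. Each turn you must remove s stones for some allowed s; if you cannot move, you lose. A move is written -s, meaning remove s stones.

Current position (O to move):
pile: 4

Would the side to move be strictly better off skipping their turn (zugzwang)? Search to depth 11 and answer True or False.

ply 1, O at 4 | -1=-1→3; -4=+1→0*
ply 2: 0 is terminal -1 (X); from 4 depth 11
suppose O passes — search the same position with X to move:
pass> ply 1, X at 4 | -1=-1→3; -4=+1→0*
pass> ply 2: 0 is terminal -1 (O); from 4 depth 11
for O: play +1, pass -1

zugzwang(4, O) = False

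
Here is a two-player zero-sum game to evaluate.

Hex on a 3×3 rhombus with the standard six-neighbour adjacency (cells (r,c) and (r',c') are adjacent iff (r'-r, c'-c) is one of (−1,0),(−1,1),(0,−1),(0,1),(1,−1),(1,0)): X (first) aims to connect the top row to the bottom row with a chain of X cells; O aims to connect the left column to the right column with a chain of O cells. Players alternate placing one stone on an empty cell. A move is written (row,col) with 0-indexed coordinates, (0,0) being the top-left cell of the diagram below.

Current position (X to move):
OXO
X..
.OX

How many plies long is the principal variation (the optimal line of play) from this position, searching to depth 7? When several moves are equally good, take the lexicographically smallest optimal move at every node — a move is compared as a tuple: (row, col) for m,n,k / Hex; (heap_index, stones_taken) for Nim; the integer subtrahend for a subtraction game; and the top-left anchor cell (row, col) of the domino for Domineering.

p1 X@[OXO/X../.OX]: (1,1)[OXO/XX./.OX]+1* (1,2)[OXO/X.X/.OX]+1 (2,0)[OXO/X../XOX]+1
p2 O@[OXO/XX./.OX]: (1,2)[OXO/XXO/.OX]-1* (2,0)[OXO/XX./OOX]-1
p3 X@[OXO/XXO/.OX]: (2,0)[OXO/XXO/XOX]+1*
p4 O@[OXO/XXO/XOX] terminal -1; root [OXO/X../.OX] d7

PV length from [OXO/X../.OX]: 3 plies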